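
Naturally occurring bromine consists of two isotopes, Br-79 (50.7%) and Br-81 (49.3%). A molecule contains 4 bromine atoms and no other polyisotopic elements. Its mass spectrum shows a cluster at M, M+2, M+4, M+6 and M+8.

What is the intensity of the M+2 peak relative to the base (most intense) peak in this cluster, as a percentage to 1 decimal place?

68.6%

Term probabilities: M 0.0661, M+2 0.2570, M+4 0.3749, M+6 0.2430, M+8 0.0591. Base peak = M+4.
P(M+4) = C(4,2) × 0.507^2 × 0.493^2 = 6 × 0.257049 × 0.243049 = 0.374853 (base)
P(M+2) = C(4,1) × 0.507^3 × 0.493^1 = 4 × 0.13032384 × 0.4930 = 0.256999
Relative intensity = 0.256999 / 0.374853 × 100 = 68.6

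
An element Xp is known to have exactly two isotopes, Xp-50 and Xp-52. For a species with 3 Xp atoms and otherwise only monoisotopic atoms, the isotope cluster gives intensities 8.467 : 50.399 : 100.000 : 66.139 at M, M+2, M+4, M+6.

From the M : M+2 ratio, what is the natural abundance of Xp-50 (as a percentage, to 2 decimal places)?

33.51%

If p is the fraction of Xp that is Xp-50, then I(M+2)/I(M) = [C(3,1)·p^2·(1−p)] / p^3 = 3·(1−p)/p = 50.399/8.467 = 5.9524
(1−p)/p = 5.9524/3 = 1.9841  ⇒  p = 1/(1 + 1.9841) = 0.3351
Xp-50: 33.51%, Xp-52: 66.49%.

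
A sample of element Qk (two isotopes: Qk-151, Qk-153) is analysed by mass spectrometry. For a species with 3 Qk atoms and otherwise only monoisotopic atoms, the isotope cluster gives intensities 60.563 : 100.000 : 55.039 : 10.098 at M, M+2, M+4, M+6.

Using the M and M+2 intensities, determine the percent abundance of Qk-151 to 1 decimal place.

64.5%

Let p = fractional abundance of Qk-151. I(M+2)/I(M) = [C(3,1)·p^2·(1−p)] / p^3 = 3·(1−p)/p = 100.000/60.563 = 1.6512
(1−p)/p = 1.6512/3 = 0.5504  ⇒  p = 1/(1 + 0.5504) = 0.6450
Qk-151: 64.5%, Qk-153: 35.5%.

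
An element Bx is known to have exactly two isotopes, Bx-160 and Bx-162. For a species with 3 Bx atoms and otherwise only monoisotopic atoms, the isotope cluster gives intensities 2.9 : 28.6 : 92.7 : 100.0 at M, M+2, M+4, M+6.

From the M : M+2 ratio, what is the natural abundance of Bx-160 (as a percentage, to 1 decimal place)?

23.3%

Let p = fractional abundance of Bx-160. I(M+2)/I(M) = [C(3,1)·p^2·(1−p)] / p^3 = 3·(1−p)/p = 28.6/2.9 = 9.8621
(1−p)/p = 9.8621/3 = 3.2874  ⇒  p = 1/(1 + 3.2874) = 0.2332
Bx-160: 23.3%, Bx-162: 76.7%.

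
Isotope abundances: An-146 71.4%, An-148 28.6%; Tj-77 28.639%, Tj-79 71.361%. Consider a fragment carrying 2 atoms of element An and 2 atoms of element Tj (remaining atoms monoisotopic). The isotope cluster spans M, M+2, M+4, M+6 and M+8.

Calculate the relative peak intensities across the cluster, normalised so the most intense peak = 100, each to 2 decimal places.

9.65 : 55.83 : 100.00 : 55.72 : 9.61

Element An pattern (n=2): 0.509796 : 0.408408 : 0.081796
Element Tj pattern (n=2): 0.08201923 : 0.40874154 : 0.50923923
Convolve the two distributions (both contribute in 2-u steps):
  M: 0.509796×0.08201923 = 0.041813
  M+2: 0.509796×0.40874154 + 0.408408×0.08201923 = 0.241872
  M+4: 0.509796×0.50923923 + 0.408408×0.40874154 + 0.081796×0.08201923 = 0.433250
  M+6: 0.408408×0.50923923 + 0.081796×0.40874154 = 0.241411
  M+8: 0.081796×0.50923923 = 0.041654
Scale to base peak (0.433250) = 100: 9.65 : 55.83 : 100.00 : 55.72 : 9.61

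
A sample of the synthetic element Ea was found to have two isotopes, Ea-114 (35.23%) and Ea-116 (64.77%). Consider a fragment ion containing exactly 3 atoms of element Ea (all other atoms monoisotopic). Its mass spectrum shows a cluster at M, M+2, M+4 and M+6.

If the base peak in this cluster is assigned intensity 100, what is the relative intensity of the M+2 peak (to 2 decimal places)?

54.39

(0.3523 + 0.6477)^3 gives M 0.0437, M+2 0.2412, M+4 0.4434, M+6 0.2717; the largest is M+4.
P(M+4) = C(3,2) × 0.3523^1 × 0.6477^2 = 3 × 0.3523 × 0.41951529 = 0.443386 (base)
P(M+2) = C(3,1) × 0.3523^2 × 0.6477^1 = 3 × 0.12411529 × 0.6477 = 0.241168
Relative intensity = 0.241168 / 0.443386 × 100 = 54.39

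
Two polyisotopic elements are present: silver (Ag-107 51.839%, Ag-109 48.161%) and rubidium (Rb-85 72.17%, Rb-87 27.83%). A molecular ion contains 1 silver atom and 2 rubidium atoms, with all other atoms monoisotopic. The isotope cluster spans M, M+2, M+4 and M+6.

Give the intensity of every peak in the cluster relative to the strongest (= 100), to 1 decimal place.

58.8 : 100.0 : 50.9 : 8.1

Silver pattern (n=1): 0.51839 : 0.48161
Rubidium pattern (n=2): 0.52085089 : 0.40169822 : 0.07745089
Convolve the two distributions (both contribute in 2-u steps):
  M: 0.51839×0.52085089 = 0.270004
  M+2: 0.51839×0.40169822 + 0.48161×0.52085089 = 0.459083
  M+4: 0.51839×0.07745089 + 0.48161×0.40169822 = 0.233612
  M+6: 0.48161×0.07745089 = 0.037301
Scale to base peak (0.459083) = 100: 58.8 : 100.0 : 50.9 : 8.1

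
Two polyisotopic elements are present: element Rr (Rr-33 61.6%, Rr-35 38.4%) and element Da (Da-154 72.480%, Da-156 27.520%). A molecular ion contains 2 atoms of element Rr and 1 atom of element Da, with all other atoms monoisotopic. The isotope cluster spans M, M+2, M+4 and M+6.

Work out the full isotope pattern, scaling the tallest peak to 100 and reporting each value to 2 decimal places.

Element Rr pattern (n=2): 0.379456 : 0.473088 : 0.147456
Element Da pattern (n=1): 0.7248 : 0.2752
Convolve the two distributions (both contribute in 2-u steps):
  M: 0.379456×0.7248 = 0.275030
  M+2: 0.379456×0.2752 + 0.473088×0.7248 = 0.447320
  M+4: 0.473088×0.2752 + 0.147456×0.7248 = 0.237070
  M+6: 0.147456×0.2752 = 0.040580
Scale to base peak (0.447320) = 100: 61.48 : 100.00 : 53.00 : 9.07

61.48 : 100.00 : 53.00 : 9.07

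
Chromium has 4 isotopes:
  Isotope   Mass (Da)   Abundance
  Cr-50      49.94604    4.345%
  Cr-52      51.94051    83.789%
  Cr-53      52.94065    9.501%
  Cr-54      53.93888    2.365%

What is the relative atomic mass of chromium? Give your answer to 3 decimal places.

51.996 Da

The abundance-weighted mean is 0.04345 × 49.94604 + 0.83789 × 51.94051 + 0.09501 × 52.94065 + 0.02365 × 53.93888
= 2.170155 + 43.520434 + 5.029891 + 1.275655 = 51.996135 Da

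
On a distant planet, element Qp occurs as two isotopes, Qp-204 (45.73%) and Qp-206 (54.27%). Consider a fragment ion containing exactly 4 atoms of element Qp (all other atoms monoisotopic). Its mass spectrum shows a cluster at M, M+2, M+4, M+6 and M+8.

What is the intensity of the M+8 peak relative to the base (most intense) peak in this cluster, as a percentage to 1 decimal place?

(0.4573 + 0.5427)^4 gives M 0.0437, M+2 0.2076, M+4 0.3696, M+6 0.2924, M+8 0.0867; the largest is M+4.
P(M+4) = C(4,2) × 0.4573^2 × 0.5427^2 = 6 × 0.20912329 × 0.29452329 = 0.369550 (base)
P(M+8) = C(4,4) × 0.4573^0 × 0.5427^4 = 1 × 1.0000 × 0.08674397 = 0.086744
Relative intensity = 0.086744 / 0.369550 × 100 = 23.5

23.5%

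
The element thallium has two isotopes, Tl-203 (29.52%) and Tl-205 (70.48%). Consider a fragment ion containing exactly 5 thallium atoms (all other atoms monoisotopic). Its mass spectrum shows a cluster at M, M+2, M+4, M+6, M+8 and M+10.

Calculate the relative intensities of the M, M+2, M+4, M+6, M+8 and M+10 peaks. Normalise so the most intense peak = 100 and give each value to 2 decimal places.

0.62 : 7.35 : 35.09 : 83.77 : 100.00 : 47.75

Each Tl atom is independently Tl-203 (p = 0.2952) or Tl-205 (q = 0.7048); the cluster is the binomial expansion (p + q)^5.
P(M) = 0.2952^5 = 0.002242
P(M+2) = 5 × 0.2952^4 × 0.7048^1 = 0.026761
P(M+4) = 10 × 0.2952^3 × 0.7048^2 = 0.127785
P(M+6) = 10 × 0.2952^2 × 0.7048^3 = 0.305092
P(M+8) = 5 × 0.2952^1 × 0.7048^4 = 0.364208
P(M+10) = 0.7048^5 = 0.173912
The M+8 peak is largest (0.364208); scaling to 100 gives 0.62 : 7.35 : 35.09 : 83.77 : 100.00 : 47.75.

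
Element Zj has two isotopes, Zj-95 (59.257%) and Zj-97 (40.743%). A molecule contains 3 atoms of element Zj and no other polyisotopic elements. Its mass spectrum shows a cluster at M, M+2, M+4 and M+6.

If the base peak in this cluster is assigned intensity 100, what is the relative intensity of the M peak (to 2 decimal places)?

48.48

Binomial terms of (0.59257 + 0.40743)^3: M 0.2081, M+2 0.4292, M+4 0.2951, M+6 0.0676 → M+2 is the base peak.
P(M+2) = C(3,1) × 0.59257^2 × 0.40743^1 = 3 × 0.3511392 × 0.40743 = 0.429194 (base)
P(M) = C(3,0) × 0.59257^3 × 0.40743^0 = 1 × 0.20807456 × 1.0000 = 0.208075
Relative intensity = 0.208075 / 0.429194 × 100 = 48.48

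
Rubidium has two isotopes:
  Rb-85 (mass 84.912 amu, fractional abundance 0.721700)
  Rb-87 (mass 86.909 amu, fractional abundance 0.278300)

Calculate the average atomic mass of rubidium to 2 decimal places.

Ar = Σ fᵢ·mᵢ = 0.721700 × 84.912 + 0.278300 × 86.909
= 61.2810 + 24.1868 = 85.4678 amu

85.47 amu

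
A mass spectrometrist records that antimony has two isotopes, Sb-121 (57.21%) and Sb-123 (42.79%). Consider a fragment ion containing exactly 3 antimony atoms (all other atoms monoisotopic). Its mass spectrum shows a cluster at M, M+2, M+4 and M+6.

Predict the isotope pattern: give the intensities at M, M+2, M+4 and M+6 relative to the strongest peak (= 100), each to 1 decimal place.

44.6 : 100.0 : 74.8 : 18.6

Expanding (0.5721 + 0.4279)^3:
P(M) = 0.5721^3 = 0.187247
P(M+2) = 3 × 0.5721^2 × 0.4279^1 = 0.420153
P(M+4) = 3 × 0.5721^1 × 0.4279^2 = 0.314252
P(M+6) = 0.4279^3 = 0.078348
The M+2 peak is largest (0.420153); scaling to 100 gives 44.6 : 100.0 : 74.8 : 18.6.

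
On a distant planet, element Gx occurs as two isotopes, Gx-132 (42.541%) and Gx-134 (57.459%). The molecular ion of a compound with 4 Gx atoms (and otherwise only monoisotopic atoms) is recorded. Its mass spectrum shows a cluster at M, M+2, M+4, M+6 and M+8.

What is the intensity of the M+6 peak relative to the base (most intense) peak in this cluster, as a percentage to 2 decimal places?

(0.42541 + 0.57459)^4 gives M 0.0328, M+2 0.1769, M+4 0.3585, M+6 0.3228, M+8 0.1090; the largest is M+4.
P(M+4) = C(4,2) × 0.42541^2 × 0.57459^2 = 6 × 0.18097367 × 0.33015367 = 0.358495 (base)
P(M+6) = C(4,3) × 0.42541^1 × 0.57459^3 = 4 × 0.42541 × 0.189703 = 0.322806
Relative intensity = 0.322806 / 0.358495 × 100 = 90.04

90.04%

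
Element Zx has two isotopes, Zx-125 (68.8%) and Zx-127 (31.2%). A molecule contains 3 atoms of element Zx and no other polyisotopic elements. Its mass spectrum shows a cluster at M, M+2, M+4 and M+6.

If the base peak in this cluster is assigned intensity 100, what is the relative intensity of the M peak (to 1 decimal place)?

73.5

(0.688 + 0.312)^3 gives M 0.3257, M+2 0.4430, M+4 0.2009, M+6 0.0304; the largest is M+2.
P(M+2) = C(3,1) × 0.688^2 × 0.312^1 = 3 × 0.473344 × 0.3120 = 0.443050 (base)
P(M) = C(3,0) × 0.688^3 × 0.312^0 = 1 × 0.32566067 × 1.0000 = 0.325661
Relative intensity = 0.325661 / 0.443050 × 100 = 73.5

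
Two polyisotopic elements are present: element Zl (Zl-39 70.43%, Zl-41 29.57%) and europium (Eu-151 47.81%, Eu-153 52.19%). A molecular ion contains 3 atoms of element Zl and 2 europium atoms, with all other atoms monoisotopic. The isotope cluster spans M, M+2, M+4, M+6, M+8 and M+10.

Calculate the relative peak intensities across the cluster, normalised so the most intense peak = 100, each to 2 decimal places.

Element Zl pattern (n=3): 0.34935991 : 0.44003574 : 0.18474879 : 0.02585556
Europium pattern (n=2): 0.22857961 : 0.49904078 : 0.27237961
Convolve the two distributions (both contribute in 2-u steps):
  M: 0.34935991×0.22857961 = 0.079857
  M+2: 0.34935991×0.49904078 + 0.44003574×0.22857961 = 0.274928
  M+4: 0.34935991×0.27237961 + 0.44003574×0.49904078 + 0.18474879×0.22857961 = 0.356984
  M+6: 0.44003574×0.27237961 + 0.18474879×0.49904078 + 0.02585556×0.22857961 = 0.217964
  M+8: 0.18474879×0.27237961 + 0.02585556×0.49904078 = 0.063225
  M+10: 0.02585556×0.27237961 = 0.007043
Scale to base peak (0.356984) = 100: 22.37 : 77.01 : 100.00 : 61.06 : 17.71 : 1.97

22.37 : 77.01 : 100.00 : 61.06 : 17.71 : 1.97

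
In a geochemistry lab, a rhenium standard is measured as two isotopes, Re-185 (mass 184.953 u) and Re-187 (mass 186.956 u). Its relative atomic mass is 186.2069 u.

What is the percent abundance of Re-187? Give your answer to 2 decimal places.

62.60%

With x = fraction of Re-185 (so Re-187 is 1 − x):
184.953·x + 186.956·(1 − x) = 186.2069
(184.953 − 186.956)·x = 186.2069 − 186.956
x = -0.7491 / -2.003 = 0.37399 → 37.40% Re-185, 62.60% Re-187.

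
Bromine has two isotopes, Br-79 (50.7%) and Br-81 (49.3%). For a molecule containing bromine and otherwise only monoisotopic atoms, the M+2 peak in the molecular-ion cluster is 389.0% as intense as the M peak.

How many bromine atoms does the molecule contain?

The M+2/M ratio from n Br atoms is n · q/p = n · 0.493/0.507.
n = 3.890 × 0.507/0.493 = 4.00 ≈ 4

4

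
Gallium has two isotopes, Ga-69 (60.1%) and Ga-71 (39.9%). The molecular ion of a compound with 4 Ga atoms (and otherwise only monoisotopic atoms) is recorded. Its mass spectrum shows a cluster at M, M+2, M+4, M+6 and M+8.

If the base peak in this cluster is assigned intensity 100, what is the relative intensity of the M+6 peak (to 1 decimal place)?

Binomial terms of (0.601 + 0.399)^4: M 0.1305, M+2 0.3465, M+4 0.3450, M+6 0.1527, M+8 0.0253 → M+2 is the base peak.
P(M+2) = C(4,1) × 0.601^3 × 0.399^1 = 4 × 0.2170818 × 0.3990 = 0.346463 (base)
P(M+6) = C(4,3) × 0.601^1 × 0.399^3 = 4 × 0.6010 × 0.0635212 = 0.152705
Relative intensity = 0.152705 / 0.346463 × 100 = 44.1

44.1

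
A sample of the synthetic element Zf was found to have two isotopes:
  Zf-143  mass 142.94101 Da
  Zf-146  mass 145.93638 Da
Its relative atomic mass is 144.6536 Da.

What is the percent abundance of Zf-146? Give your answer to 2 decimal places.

57.17%

Let x be the fractional abundance of Zf-143; then Zf-146 has abundance 1 − x.
142.94101·x + 145.93638·(1 − x) = 144.6536
(142.94101 − 145.93638)·x = 144.6536 − 145.93638
x = -1.28278 / -2.99537 = 0.42825 → 42.83% Zf-143, 57.17% Zf-146.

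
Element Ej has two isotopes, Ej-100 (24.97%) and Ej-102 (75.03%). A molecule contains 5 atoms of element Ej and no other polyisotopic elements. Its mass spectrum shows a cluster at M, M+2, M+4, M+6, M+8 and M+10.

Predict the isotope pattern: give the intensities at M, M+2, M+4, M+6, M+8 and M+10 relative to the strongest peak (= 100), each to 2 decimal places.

0.25 : 3.69 : 22.15 : 66.56 : 100.00 : 60.10

Each Ej atom is independently Ej-100 (p = 0.2497) or Ej-102 (q = 0.7503); the cluster is the binomial expansion (p + q)^5.
P(M) = 0.2497^5 = 0.000971
P(M+2) = 5 × 0.2497^4 × 0.7503^1 = 0.014584
P(M+4) = 10 × 0.2497^3 × 0.7503^2 = 0.087645
P(M+6) = 10 × 0.2497^2 × 0.7503^3 = 0.263355
P(M+8) = 5 × 0.2497^1 × 0.7503^4 = 0.395666
P(M+10) = 0.7503^5 = 0.237780
The M+8 peak is largest (0.395666); scaling to 100 gives 0.25 : 3.69 : 22.15 : 66.56 : 100.00 : 60.10.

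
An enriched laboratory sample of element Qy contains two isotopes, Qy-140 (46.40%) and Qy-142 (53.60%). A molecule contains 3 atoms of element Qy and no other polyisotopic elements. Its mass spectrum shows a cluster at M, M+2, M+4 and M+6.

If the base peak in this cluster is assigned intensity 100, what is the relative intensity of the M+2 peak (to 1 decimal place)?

Term probabilities: M 0.0999, M+2 0.3462, M+4 0.3999, M+6 0.1540. Base peak = M+4.
P(M+4) = C(3,2) × 0.4640^1 × 0.5360^2 = 3 × 0.4640 × 0.287296 = 0.399916 (base)
P(M+2) = C(3,1) × 0.4640^2 × 0.5360^1 = 3 × 0.215296 × 0.5360 = 0.346196
Relative intensity = 0.346196 / 0.399916 × 100 = 86.6

86.6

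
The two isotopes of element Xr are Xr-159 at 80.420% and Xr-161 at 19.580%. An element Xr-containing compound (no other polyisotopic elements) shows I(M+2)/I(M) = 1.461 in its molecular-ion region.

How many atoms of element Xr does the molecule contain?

The M+2/M ratio from n Xr atoms is n · q/p = n · 0.19580/0.80420.
n = 1.461 × 0.80420/0.19580 = 6.00 ≈ 6

6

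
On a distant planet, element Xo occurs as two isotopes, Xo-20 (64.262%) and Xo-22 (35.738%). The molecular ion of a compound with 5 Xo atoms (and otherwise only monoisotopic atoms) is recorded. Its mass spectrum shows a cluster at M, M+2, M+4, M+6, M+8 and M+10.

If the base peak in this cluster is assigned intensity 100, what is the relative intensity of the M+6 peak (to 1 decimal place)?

(0.64262 + 0.35738)^5 gives M 0.1096, M+2 0.3047, M+4 0.3389, M+6 0.1885, M+8 0.0524, M+10 0.0058; the largest is M+4.
P(M+4) = C(5,2) × 0.64262^3 × 0.35738^2 = 10 × 0.26537665 × 0.12772046 = 0.338940 (base)
P(M+6) = C(5,3) × 0.64262^2 × 0.35738^3 = 10 × 0.41296046 × 0.04564474 = 0.188495
Relative intensity = 0.188495 / 0.338940 × 100 = 55.6

55.6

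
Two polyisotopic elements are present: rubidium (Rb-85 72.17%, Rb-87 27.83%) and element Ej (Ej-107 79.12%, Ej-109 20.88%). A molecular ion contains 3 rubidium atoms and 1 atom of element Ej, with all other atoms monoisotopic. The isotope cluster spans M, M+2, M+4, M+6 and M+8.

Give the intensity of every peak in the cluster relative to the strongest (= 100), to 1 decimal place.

Rubidium pattern (n=3): 0.37589809 : 0.43485841 : 0.16768892 : 0.02155458
Element Ej pattern (n=1): 0.7912 : 0.2088
Convolve the two distributions (both contribute in 2-u steps):
  M: 0.37589809×0.7912 = 0.297411
  M+2: 0.37589809×0.2088 + 0.43485841×0.7912 = 0.422547
  M+4: 0.43485841×0.2088 + 0.16768892×0.7912 = 0.223474
  M+6: 0.16768892×0.2088 + 0.02155458×0.7912 = 0.052067
  M+8: 0.02155458×0.2088 = 0.004501
Scale to base peak (0.422547) = 100: 70.4 : 100.0 : 52.9 : 12.3 : 1.1

70.4 : 100.0 : 52.9 : 12.3 : 1.1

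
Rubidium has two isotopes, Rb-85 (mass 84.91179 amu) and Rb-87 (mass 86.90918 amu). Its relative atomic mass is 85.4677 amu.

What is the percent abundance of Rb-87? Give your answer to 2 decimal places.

Let x be the fractional abundance of Rb-85; then Rb-87 has abundance 1 − x.
84.91179·x + 86.90918·(1 − x) = 85.4677
(84.91179 − 86.90918)·x = 85.4677 − 86.90918
x = -1.44148 / -1.99739 = 0.72168 → 72.17% Rb-85, 27.83% Rb-87.

27.83%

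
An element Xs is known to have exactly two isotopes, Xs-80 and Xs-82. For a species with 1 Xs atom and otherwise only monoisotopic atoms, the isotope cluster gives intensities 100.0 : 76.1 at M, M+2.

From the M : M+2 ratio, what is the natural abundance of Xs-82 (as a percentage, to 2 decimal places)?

43.21%

Write p for the Xs-80 fraction. I(M+2)/I(M) = [C(1,1)·p^0·(1−p)] / p^1 = 1·(1−p)/p = 76.1/100.0 = 0.7610
(1−p)/p = 0.7610/1 = 0.7610  ⇒  p = 1/(1 + 0.7610) = 0.5679
Xs-80: 56.79%, Xs-82: 43.21%.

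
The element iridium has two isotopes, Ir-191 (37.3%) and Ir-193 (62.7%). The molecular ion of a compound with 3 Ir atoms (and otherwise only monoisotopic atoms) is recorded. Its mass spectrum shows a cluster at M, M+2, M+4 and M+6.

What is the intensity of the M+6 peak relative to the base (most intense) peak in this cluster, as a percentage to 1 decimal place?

Term probabilities: M 0.0519, M+2 0.2617, M+4 0.4399, M+6 0.2465. Base peak = M+4.
P(M+4) = C(3,2) × 0.373^1 × 0.627^2 = 3 × 0.3730 × 0.393129 = 0.439911 (base)
P(M+6) = C(3,3) × 0.373^0 × 0.627^3 = 1 × 1.0000 × 0.24649188 = 0.246492
Relative intensity = 0.246492 / 0.439911 × 100 = 56.0

56.0%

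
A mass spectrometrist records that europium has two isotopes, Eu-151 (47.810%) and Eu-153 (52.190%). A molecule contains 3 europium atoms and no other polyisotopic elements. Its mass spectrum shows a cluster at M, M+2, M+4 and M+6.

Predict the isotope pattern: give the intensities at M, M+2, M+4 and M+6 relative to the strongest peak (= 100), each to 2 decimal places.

The 3 Eu atoms are independent, so intensities follow the terms of (0.47810 + 0.52190)^3.
P(M) = 0.47810^3 = 0.109284
P(M+2) = 3 × 0.47810^2 × 0.52190^1 = 0.357887
P(M+4) = 3 × 0.47810^1 × 0.52190^2 = 0.390674
P(M+6) = 0.52190^3 = 0.142155
The M+4 peak is largest (0.390674); scaling to 100 gives 27.97 : 91.61 : 100.00 : 36.39.

27.97 : 91.61 : 100.00 : 36.39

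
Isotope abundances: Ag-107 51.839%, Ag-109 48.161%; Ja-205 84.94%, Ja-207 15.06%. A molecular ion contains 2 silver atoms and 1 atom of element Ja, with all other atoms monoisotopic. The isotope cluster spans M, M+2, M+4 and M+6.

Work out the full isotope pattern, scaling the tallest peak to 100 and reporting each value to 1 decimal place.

49.1 : 100.0 : 58.6 : 7.5

Silver pattern (n=2): 0.26872819 : 0.49932362 : 0.23194819
Element Ja pattern (n=1): 0.8494 : 0.1506
Convolve the two distributions (both contribute in 2-u steps):
  M: 0.26872819×0.8494 = 0.228258
  M+2: 0.26872819×0.1506 + 0.49932362×0.8494 = 0.464596
  M+4: 0.49932362×0.1506 + 0.23194819×0.8494 = 0.272215
  M+6: 0.23194819×0.1506 = 0.034931
Scale to base peak (0.464596) = 100: 49.1 : 100.0 : 58.6 : 7.5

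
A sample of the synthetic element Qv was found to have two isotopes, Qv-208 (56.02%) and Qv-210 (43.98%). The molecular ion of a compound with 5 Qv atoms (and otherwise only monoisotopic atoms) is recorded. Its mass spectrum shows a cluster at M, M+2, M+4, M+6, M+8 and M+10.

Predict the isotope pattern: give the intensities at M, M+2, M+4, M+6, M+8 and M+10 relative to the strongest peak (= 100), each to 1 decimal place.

Each Qv atom is independently Qv-208 (p = 0.5602) or Qv-210 (q = 0.4398); the cluster is the binomial expansion (p + q)^5.
P(M) = 0.5602^5 = 0.055172
P(M+2) = 5 × 0.5602^4 × 0.4398^1 = 0.216570
P(M+4) = 10 × 0.5602^3 × 0.4398^2 = 0.340048
P(M+6) = 10 × 0.5602^2 × 0.4398^3 = 0.266963
P(M+8) = 5 × 0.5602^1 × 0.4398^4 = 0.104793
P(M+10) = 0.4398^5 = 0.016454
The M+4 peak is largest (0.340048); scaling to 100 gives 16.2 : 63.7 : 100.0 : 78.5 : 30.8 : 4.8.

16.2 : 63.7 : 100.0 : 78.5 : 30.8 : 4.8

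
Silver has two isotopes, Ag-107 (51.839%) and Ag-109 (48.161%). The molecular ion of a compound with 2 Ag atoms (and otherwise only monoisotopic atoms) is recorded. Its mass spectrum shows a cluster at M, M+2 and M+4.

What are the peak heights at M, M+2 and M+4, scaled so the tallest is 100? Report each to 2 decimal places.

53.82 : 100.00 : 46.45

The 2 Ag atoms are independent, so intensities follow the terms of (0.51839 + 0.48161)^2.
P(M) = 0.51839^2 = 0.268728
P(M+2) = 2 × 0.51839^1 × 0.48161^1 = 0.499324
P(M+4) = 0.48161^2 = 0.231948
The M+2 peak is largest (0.499324); scaling to 100 gives 53.82 : 100.00 : 46.45.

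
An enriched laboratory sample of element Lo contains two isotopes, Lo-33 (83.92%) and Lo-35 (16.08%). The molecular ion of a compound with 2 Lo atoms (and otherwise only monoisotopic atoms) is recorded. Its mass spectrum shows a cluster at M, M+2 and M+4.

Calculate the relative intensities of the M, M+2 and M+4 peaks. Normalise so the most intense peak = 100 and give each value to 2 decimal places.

Expanding (0.8392 + 0.1608)^2:
P(M) = 0.8392^2 = 0.704257
P(M+2) = 2 × 0.8392^1 × 0.1608^1 = 0.269887
P(M+4) = 0.1608^2 = 0.025857
The M peak is largest (0.704257); scaling to 100 gives 100.00 : 38.32 : 3.67.

100.00 : 38.32 : 3.67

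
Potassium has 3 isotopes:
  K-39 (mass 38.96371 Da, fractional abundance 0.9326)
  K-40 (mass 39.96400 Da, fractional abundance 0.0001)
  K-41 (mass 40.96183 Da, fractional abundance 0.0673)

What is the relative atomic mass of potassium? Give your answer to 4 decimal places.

39.0983 Da

Weight each isotope mass by its fractional abundance: 0.9326 × 38.96371 + 0.0001 × 39.96400 + 0.0673 × 40.96183
= 36.337556 + 0.003996 + 2.756731 = 39.098283 Da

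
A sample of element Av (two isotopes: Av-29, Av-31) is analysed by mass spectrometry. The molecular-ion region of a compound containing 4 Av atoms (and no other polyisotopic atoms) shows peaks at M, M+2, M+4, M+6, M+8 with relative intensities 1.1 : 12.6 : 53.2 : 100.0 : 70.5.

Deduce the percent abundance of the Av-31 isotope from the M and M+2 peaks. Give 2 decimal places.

74.12%

Let p = fractional abundance of Av-29. I(M+2)/I(M) = [C(4,1)·p^3·(1−p)] / p^4 = 4·(1−p)/p = 12.6/1.1 = 11.4545
(1−p)/p = 11.4545/4 = 2.8636  ⇒  p = 1/(1 + 2.8636) = 0.2588
Av-29: 25.88%, Av-31: 74.12%.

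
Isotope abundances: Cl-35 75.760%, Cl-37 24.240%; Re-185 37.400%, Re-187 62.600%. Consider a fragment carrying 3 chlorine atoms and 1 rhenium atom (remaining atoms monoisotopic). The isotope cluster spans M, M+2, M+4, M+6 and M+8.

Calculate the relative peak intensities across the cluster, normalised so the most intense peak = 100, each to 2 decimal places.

37.97 : 100.00 : 72.66 : 20.76 : 2.08

Chlorine pattern (n=3): 0.4348304 : 0.41738208 : 0.13354464 : 0.01424288
Rhenium pattern (n=1): 0.3740 : 0.6260
Convolve the two distributions (both contribute in 2-u steps):
  M: 0.4348304×0.3740 = 0.162627
  M+2: 0.4348304×0.6260 + 0.41738208×0.3740 = 0.428305
  M+4: 0.41738208×0.6260 + 0.13354464×0.3740 = 0.311227
  M+6: 0.13354464×0.6260 + 0.01424288×0.3740 = 0.088926
  M+8: 0.01424288×0.6260 = 0.008916
Scale to base peak (0.428305) = 100: 37.97 : 100.00 : 72.66 : 20.76 : 2.08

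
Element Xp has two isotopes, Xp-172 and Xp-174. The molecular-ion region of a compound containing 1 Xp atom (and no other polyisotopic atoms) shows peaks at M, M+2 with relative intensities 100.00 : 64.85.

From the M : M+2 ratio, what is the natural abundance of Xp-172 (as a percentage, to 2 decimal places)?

Write p for the Xp-172 fraction. I(M+2)/I(M) = [C(1,1)·p^0·(1−p)] / p^1 = 1·(1−p)/p = 64.85/100.00 = 0.6485
(1−p)/p = 0.6485/1 = 0.6485  ⇒  p = 1/(1 + 0.6485) = 0.6066
Xp-172: 60.66%, Xp-174: 39.34%.

60.66%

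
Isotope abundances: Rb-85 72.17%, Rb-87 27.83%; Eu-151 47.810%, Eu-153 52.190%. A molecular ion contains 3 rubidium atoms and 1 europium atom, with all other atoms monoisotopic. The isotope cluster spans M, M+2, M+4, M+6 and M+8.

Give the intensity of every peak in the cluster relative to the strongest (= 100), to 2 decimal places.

Rubidium pattern (n=3): 0.37589809 : 0.43485841 : 0.16768892 : 0.02155458
Europium pattern (n=1): 0.4781 : 0.5219
Convolve the two distributions (both contribute in 2-u steps):
  M: 0.37589809×0.4781 = 0.179717
  M+2: 0.37589809×0.5219 + 0.43485841×0.4781 = 0.404087
  M+4: 0.43485841×0.5219 + 0.16768892×0.4781 = 0.307125
  M+6: 0.16768892×0.5219 + 0.02155458×0.4781 = 0.097822
  M+8: 0.02155458×0.5219 = 0.011249
Scale to base peak (0.404087) = 100: 44.47 : 100.00 : 76.00 : 24.21 : 2.78

44.47 : 100.00 : 76.00 : 24.21 : 2.78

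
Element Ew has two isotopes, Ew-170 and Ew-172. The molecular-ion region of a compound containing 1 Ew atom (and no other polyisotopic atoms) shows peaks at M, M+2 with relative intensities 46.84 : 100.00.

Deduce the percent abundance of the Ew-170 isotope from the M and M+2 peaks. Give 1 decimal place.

Let p = fractional abundance of Ew-170. I(M+2)/I(M) = [C(1,1)·p^0·(1−p)] / p^1 = 1·(1−p)/p = 100.00/46.84 = 2.1349
(1−p)/p = 2.1349/1 = 2.1349  ⇒  p = 1/(1 + 2.1349) = 0.3190
Ew-170: 31.9%, Ew-172: 68.1%.

31.9%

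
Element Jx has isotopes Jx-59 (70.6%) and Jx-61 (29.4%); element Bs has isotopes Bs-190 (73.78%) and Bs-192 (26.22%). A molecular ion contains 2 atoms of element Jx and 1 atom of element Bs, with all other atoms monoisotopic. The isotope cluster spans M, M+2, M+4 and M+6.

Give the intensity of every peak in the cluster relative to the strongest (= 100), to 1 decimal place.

Element Jx pattern (n=2): 0.498436 : 0.415128 : 0.086436
Element Bs pattern (n=1): 0.7378 : 0.2622
Convolve the two distributions (both contribute in 2-u steps):
  M: 0.498436×0.7378 = 0.367746
  M+2: 0.498436×0.2622 + 0.415128×0.7378 = 0.436971
  M+4: 0.415128×0.2622 + 0.086436×0.7378 = 0.172619
  M+6: 0.086436×0.2622 = 0.022664
Scale to base peak (0.436971) = 100: 84.2 : 100.0 : 39.5 : 5.2

84.2 : 100.0 : 39.5 : 5.2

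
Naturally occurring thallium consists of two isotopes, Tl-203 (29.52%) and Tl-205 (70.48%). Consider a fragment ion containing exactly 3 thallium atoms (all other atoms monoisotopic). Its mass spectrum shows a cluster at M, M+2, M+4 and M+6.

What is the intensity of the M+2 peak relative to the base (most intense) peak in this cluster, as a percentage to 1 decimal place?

41.9%

Binomial terms of (0.2952 + 0.7048)^3: M 0.0257, M+2 0.1843, M+4 0.4399, M+6 0.3501 → M+4 is the base peak.
P(M+4) = C(3,2) × 0.2952^1 × 0.7048^2 = 3 × 0.2952 × 0.49674304 = 0.439916 (base)
P(M+2) = C(3,1) × 0.2952^2 × 0.7048^1 = 3 × 0.08714304 × 0.7048 = 0.184255
Relative intensity = 0.184255 / 0.439916 × 100 = 41.9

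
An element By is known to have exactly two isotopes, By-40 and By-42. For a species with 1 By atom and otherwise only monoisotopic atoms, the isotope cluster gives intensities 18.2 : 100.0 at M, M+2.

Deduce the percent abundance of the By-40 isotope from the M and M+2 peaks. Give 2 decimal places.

15.40%

Write p for the By-40 fraction. I(M+2)/I(M) = [C(1,1)·p^0·(1−p)] / p^1 = 1·(1−p)/p = 100.0/18.2 = 5.4945
(1−p)/p = 5.4945/1 = 5.4945  ⇒  p = 1/(1 + 5.4945) = 0.1540
By-40: 15.40%, By-42: 84.60%.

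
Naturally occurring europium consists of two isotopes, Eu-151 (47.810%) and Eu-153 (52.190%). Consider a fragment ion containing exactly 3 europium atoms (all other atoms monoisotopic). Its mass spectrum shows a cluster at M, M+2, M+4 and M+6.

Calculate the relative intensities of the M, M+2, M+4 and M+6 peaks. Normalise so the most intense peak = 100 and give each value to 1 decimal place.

28.0 : 91.6 : 100.0 : 36.4

Expanding (0.47810 + 0.52190)^3:
P(M) = 0.47810^3 = 0.109284
P(M+2) = 3 × 0.47810^2 × 0.52190^1 = 0.357887
P(M+4) = 3 × 0.47810^1 × 0.52190^2 = 0.390674
P(M+6) = 0.52190^3 = 0.142155
The M+4 peak is largest (0.390674); scaling to 100 gives 28.0 : 91.6 : 100.0 : 36.4.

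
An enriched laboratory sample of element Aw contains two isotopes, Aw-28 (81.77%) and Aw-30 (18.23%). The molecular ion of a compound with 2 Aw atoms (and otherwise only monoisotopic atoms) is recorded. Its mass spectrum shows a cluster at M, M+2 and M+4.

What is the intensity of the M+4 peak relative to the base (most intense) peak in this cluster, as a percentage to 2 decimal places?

Term probabilities: M 0.6686, M+2 0.2981, M+4 0.0332. Base peak = M.
P(M) = C(2,0) × 0.8177^2 × 0.1823^0 = 1 × 0.66863329 × 1.0000 = 0.668633 (base)
P(M+4) = C(2,2) × 0.8177^0 × 0.1823^2 = 1 × 1.0000 × 0.03323329 = 0.033233
Relative intensity = 0.033233 / 0.668633 × 100 = 4.97

4.97%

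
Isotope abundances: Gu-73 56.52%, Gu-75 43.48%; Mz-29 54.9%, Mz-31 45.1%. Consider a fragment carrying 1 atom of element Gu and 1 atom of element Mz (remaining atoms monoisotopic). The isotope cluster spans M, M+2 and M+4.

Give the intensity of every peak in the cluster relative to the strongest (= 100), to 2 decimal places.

62.86 : 100.00 : 39.73

Element Gu pattern (n=1): 0.5652 : 0.4348
Element Mz pattern (n=1): 0.5490 : 0.4510
Convolve the two distributions (both contribute in 2-u steps):
  M: 0.5652×0.5490 = 0.310295
  M+2: 0.5652×0.4510 + 0.4348×0.5490 = 0.493610
  M+4: 0.4348×0.4510 = 0.196095
Scale to base peak (0.493610) = 100: 62.86 : 100.00 : 39.73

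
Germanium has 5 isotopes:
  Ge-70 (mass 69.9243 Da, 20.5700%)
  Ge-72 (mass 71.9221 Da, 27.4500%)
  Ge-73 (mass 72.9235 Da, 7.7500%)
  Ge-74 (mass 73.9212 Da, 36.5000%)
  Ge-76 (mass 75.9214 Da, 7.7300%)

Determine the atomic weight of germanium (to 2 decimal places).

The abundance-weighted mean is 0.205700 × 69.9243 + 0.274500 × 71.9221 + 0.077500 × 72.9235 + 0.365000 × 73.9212 + 0.077300 × 75.9214
= 14.38343 + 19.74262 + 5.65157 + 26.98124 + 5.86872 = 72.62758 Da

72.63 Da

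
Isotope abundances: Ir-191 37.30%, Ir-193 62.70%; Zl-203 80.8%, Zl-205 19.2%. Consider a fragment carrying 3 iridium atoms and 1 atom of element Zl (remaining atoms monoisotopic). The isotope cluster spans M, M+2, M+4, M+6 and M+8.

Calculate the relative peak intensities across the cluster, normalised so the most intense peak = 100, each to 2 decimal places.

10.34 : 54.58 : 100.00 : 69.91 : 11.67

Iridium pattern (n=3): 0.05189512 : 0.26170165 : 0.43991135 : 0.24649188
Element Zl pattern (n=1): 0.8080 : 0.1920
Convolve the two distributions (both contribute in 2-u steps):
  M: 0.05189512×0.8080 = 0.041931
  M+2: 0.05189512×0.1920 + 0.26170165×0.8080 = 0.221419
  M+4: 0.26170165×0.1920 + 0.43991135×0.8080 = 0.405695
  M+6: 0.43991135×0.1920 + 0.24649188×0.8080 = 0.283628
  M+8: 0.24649188×0.1920 = 0.047326
Scale to base peak (0.405695) = 100: 10.34 : 54.58 : 100.00 : 69.91 : 11.67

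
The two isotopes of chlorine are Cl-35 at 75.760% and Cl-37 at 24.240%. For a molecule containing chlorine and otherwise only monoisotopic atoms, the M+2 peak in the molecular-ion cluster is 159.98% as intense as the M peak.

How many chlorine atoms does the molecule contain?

5

For n independent Cl atoms, I(M+2)/I(M) = n · (abundance Cl-37) / (abundance Cl-35) = n · 0.24240/0.75760.
n = 1.5998 × 0.75760/0.24240 = 5.00 ≈ 5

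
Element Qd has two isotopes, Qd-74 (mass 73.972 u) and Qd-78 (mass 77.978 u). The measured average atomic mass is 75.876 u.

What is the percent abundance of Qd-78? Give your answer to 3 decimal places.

47.529%

With x = fraction of Qd-74 (so Qd-78 is 1 − x):
73.972·x + 77.978·(1 − x) = 75.876
(73.972 − 77.978)·x = 75.876 − 77.978
x = -2.102 / -4.006 = 0.52471 → 52.471% Qd-74, 47.529% Qd-78.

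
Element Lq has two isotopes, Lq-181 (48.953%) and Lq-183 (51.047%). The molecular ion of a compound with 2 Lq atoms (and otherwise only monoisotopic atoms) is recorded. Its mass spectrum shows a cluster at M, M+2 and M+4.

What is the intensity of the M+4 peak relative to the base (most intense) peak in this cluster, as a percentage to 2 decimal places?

(0.48953 + 0.51047)^2 gives M 0.2396, M+2 0.4998, M+4 0.2606; the largest is M+2.
P(M+2) = C(2,1) × 0.48953^1 × 0.51047^1 = 2 × 0.48953 × 0.51047 = 0.499781 (base)
P(M+4) = C(2,2) × 0.48953^0 × 0.51047^2 = 1 × 1.0000 × 0.26057962 = 0.260580
Relative intensity = 0.260580 / 0.499781 × 100 = 52.14

52.14%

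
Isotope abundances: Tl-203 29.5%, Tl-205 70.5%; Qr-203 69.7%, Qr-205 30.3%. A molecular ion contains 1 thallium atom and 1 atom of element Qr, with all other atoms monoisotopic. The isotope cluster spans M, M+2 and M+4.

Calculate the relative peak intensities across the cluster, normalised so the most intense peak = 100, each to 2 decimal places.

Thallium pattern (n=1): 0.2950 : 0.7050
Element Qr pattern (n=1): 0.6970 : 0.3030
Convolve the two distributions (both contribute in 2-u steps):
  M: 0.2950×0.6970 = 0.205615
  M+2: 0.2950×0.3030 + 0.7050×0.6970 = 0.580770
  M+4: 0.7050×0.3030 = 0.213615
Scale to base peak (0.580770) = 100: 35.40 : 100.00 : 36.78

35.40 : 100.00 : 36.78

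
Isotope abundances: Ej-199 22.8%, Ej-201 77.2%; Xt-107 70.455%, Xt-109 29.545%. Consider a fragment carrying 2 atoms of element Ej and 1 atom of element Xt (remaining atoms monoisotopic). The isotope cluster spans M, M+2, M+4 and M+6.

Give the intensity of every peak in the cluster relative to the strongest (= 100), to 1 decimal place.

7.0 : 50.3 : 100.0 : 33.6

Element Ej pattern (n=2): 0.051984 : 0.352032 : 0.595984
Element Xt pattern (n=1): 0.70455 : 0.29545
Convolve the two distributions (both contribute in 2-u steps):
  M: 0.051984×0.70455 = 0.036625
  M+2: 0.051984×0.29545 + 0.352032×0.70455 = 0.263383
  M+4: 0.352032×0.29545 + 0.595984×0.70455 = 0.523908
  M+6: 0.595984×0.29545 = 0.176083
Scale to base peak (0.523908) = 100: 7.0 : 50.3 : 100.0 : 33.6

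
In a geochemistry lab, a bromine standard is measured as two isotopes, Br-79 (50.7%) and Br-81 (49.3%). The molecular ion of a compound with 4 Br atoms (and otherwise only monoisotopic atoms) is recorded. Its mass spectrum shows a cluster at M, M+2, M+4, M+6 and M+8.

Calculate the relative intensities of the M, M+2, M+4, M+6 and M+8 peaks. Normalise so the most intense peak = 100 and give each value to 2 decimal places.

17.63 : 68.56 : 100.00 : 64.83 : 15.76

Each Br atom is independently Br-79 (p = 0.507) or Br-81 (q = 0.493); the cluster is the binomial expansion (p + q)^4.
P(M) = 0.507^4 = 0.066074
P(M+2) = 4 × 0.507^3 × 0.493^1 = 0.256999
P(M+4) = 6 × 0.507^2 × 0.493^2 = 0.374853
P(M+6) = 4 × 0.507^1 × 0.493^3 = 0.243001
P(M+8) = 0.493^4 = 0.059073
The M+4 peak is largest (0.374853); scaling to 100 gives 17.63 : 68.56 : 100.00 : 64.83 : 15.76.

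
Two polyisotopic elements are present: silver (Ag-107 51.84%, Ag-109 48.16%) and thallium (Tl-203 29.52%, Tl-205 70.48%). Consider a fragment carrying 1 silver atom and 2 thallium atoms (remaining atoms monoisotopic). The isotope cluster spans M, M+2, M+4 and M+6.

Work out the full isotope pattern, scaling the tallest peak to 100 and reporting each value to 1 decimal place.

9.9 : 56.3 : 100.0 : 52.2

Silver pattern (n=1): 0.5184 : 0.4816
Thallium pattern (n=2): 0.08714304 : 0.41611392 : 0.49674304
Convolve the two distributions (both contribute in 2-u steps):
  M: 0.5184×0.08714304 = 0.045175
  M+2: 0.5184×0.41611392 + 0.4816×0.08714304 = 0.257682
  M+4: 0.5184×0.49674304 + 0.4816×0.41611392 = 0.457912
  M+6: 0.4816×0.49674304 = 0.239231
Scale to base peak (0.457912) = 100: 9.9 : 56.3 : 100.0 : 52.2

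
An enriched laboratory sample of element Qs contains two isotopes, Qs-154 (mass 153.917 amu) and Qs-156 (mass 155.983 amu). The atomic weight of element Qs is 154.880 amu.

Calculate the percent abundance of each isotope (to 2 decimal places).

Qs-154: 53.39%, Qs-156: 46.61%

With x = fraction of Qs-154 (so Qs-156 is 1 − x):
153.917·x + 155.983·(1 − x) = 154.880
(153.917 − 155.983)·x = 154.880 − 155.983
x = -1.103 / -2.066 = 0.53388 → 53.39% Qs-154, 46.61% Qs-156.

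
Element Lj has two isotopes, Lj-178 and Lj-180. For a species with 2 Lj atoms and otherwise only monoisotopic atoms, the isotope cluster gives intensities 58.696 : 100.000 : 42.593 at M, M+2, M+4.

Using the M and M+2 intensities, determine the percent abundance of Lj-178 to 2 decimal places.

54.00%

If p is the fraction of Lj that is Lj-178, then I(M+2)/I(M) = [C(2,1)·p^1·(1−p)] / p^2 = 2·(1−p)/p = 100.000/58.696 = 1.7037
(1−p)/p = 1.7037/2 = 0.8518  ⇒  p = 1/(1 + 0.8518) = 0.5400
Lj-178: 54.00%, Lj-180: 46.00%.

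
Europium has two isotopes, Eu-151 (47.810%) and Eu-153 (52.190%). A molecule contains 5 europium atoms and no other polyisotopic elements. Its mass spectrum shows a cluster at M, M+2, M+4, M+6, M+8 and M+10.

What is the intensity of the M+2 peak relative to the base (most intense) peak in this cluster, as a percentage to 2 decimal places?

Binomial terms of (0.47810 + 0.52190)^5: M 0.0250, M+2 0.1363, M+4 0.2977, M+6 0.3249, M+8 0.1774, M+10 0.0387 → M+6 is the base peak.
P(M+6) = C(5,3) × 0.47810^2 × 0.52190^3 = 10 × 0.22857961 × 0.14215492 = 0.324937 (base)
P(M+2) = C(5,1) × 0.47810^4 × 0.52190^1 = 5 × 0.05224864 × 0.5219 = 0.136343
Relative intensity = 0.136343 / 0.324937 × 100 = 41.96

41.96%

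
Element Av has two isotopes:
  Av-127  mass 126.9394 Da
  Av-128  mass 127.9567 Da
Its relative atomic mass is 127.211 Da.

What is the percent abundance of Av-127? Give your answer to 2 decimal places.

73.30%

Writing the weighted mean with unknown fraction x of Av-127:
126.9394·x + 127.9567·(1 − x) = 127.211
(126.9394 − 127.9567)·x = 127.211 − 127.9567
x = -0.7457 / -1.0173 = 0.73302 → 73.30% Av-127, 26.70% Av-128.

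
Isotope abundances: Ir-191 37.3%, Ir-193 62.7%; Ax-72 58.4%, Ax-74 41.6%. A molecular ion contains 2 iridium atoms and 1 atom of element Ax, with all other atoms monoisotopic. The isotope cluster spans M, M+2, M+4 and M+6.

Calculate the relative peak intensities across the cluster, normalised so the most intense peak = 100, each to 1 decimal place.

Iridium pattern (n=2): 0.139129 : 0.467742 : 0.393129
Element Ax pattern (n=1): 0.5840 : 0.4160
Convolve the two distributions (both contribute in 2-u steps):
  M: 0.139129×0.5840 = 0.081251
  M+2: 0.139129×0.4160 + 0.467742×0.5840 = 0.331039
  M+4: 0.467742×0.4160 + 0.393129×0.5840 = 0.424168
  M+6: 0.393129×0.4160 = 0.163542
Scale to base peak (0.424168) = 100: 19.2 : 78.0 : 100.0 : 38.6

19.2 : 78.0 : 100.0 : 38.6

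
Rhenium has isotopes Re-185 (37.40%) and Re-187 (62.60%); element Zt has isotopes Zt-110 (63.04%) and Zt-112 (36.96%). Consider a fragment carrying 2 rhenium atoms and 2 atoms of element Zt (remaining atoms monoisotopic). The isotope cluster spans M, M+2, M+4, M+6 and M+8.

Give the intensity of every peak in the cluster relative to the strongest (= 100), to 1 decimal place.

14.1 : 63.9 : 100.0 : 62.7 : 13.6

Rhenium pattern (n=2): 0.139876 : 0.468248 : 0.391876
Element Zt pattern (n=2): 0.39740416 : 0.46599168 : 0.13660416
Convolve the two distributions (both contribute in 2-u steps):
  M: 0.139876×0.39740416 = 0.055587
  M+2: 0.139876×0.46599168 + 0.468248×0.39740416 = 0.251265
  M+4: 0.139876×0.13660416 + 0.468248×0.46599168 + 0.391876×0.39740416 = 0.393040
  M+6: 0.468248×0.13660416 + 0.391876×0.46599168 = 0.246576
  M+8: 0.391876×0.13660416 = 0.053532
Scale to base peak (0.393040) = 100: 14.1 : 63.9 : 100.0 : 62.7 : 13.6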